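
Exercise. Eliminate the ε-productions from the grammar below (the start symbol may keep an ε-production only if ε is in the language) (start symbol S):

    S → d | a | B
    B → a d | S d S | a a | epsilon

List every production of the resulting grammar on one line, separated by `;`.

S → d | a | B | ε; B → a d | S d S | S d | d S | d | a a

Nullable set = {B, S}.
ε ∈ L(G) since S is nullable, so keep S → ε.
Expand every rule over subsets of its nullable positions: B → S d S gives S d S | S d | d S | d.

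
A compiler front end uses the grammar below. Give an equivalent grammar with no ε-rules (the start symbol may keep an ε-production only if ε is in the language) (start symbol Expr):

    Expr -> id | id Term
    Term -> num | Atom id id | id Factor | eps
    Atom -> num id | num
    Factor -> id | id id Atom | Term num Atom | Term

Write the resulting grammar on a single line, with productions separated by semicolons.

Nullable set = {Factor, Term}.
ε ∉ L(G), so no ε-production is kept.
Add the nullable-subset variants: Term → id Factor gives id Factor | id. Factor → Term num Atom gives Term num Atom | num Atom.

Expr -> id | id Term; Term -> num | Atom id id | id Factor | id; Atom -> num id | num; Factor -> id | id id Atom | Term num Atom | num Atom | Term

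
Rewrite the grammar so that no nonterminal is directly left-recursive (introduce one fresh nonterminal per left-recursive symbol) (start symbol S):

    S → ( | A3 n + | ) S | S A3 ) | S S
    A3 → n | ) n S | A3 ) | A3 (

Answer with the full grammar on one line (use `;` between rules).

Directly left-recursive nonterminals: S, A3.
For S: α = {A3 ), S}, β = {(, A3 n +, ) S}. Rewrite as S → β S' and S' → α S' | ε.
For A3: α = {), (}, β = {n, ) n S}. Rewrite as A3 → β A3' and A3' → α A3' | ε.

S → ( S' | A3 n + S' | ) S S'; A3 → n A3' | ) n S A3'; S' → A3 ) S' | S S' | ε; A3' → ) A3' | ( A3' | ε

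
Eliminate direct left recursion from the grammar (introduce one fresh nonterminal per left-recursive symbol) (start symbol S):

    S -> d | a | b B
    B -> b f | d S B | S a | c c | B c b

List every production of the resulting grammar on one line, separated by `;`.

Directly left-recursive nonterminal: B.
For B: α = {c b}, β = {b f, d S B, S a, c c}. Rewrite as B → β B' and B' → α B' | ε.

S -> d | a | b B; B -> b f B' | d S B B' | S a B' | c c B'; B' -> c b B' | ε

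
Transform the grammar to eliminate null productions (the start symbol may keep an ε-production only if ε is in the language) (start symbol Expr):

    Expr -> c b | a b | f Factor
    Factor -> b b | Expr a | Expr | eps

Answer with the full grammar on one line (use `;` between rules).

Expr -> c b | a b | f Factor | f; Factor -> b b | Expr a | Expr

The nullable symbols are {Factor}.
ε ∉ L(G), so no ε-production is kept.
Add the nullable-subset variants: Expr → f Factor gives f Factor | f.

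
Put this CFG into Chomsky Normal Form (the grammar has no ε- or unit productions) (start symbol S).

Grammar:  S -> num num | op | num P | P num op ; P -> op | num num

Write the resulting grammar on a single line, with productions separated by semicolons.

S -> X1 X1 | op | X1 P | P Y1; P -> op | X1 X1; X1 -> num; X2 -> op; Y1 -> X1 X2

Introduce a nonterminal for each terminal appearing in a rule of length ≥ 2: X1 → num, X2 → op.
Binarize each right-hand side of length ≥ 3 by chaining fresh nonterminals (Y1, Y2, …): affected rules were S → P X1 X2.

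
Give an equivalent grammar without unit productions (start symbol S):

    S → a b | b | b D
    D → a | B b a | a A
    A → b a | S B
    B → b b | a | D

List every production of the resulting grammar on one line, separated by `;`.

Unit pairs: B ⇒* {D}.
Replace each nonterminal's rules with the union of the non-unit rules of every nonterminal it unit-derives.

S → a b | b | b D; D → a | B b a | a A; A → b a | S B; B → b b | a | B b a | a A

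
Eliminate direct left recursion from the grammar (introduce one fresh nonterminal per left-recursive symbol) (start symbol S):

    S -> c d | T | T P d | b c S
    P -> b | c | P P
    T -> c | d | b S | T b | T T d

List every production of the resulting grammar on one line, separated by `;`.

S -> c d | T | T P d | b c S; P -> b P' | c P'; T -> c T' | d T' | b S T'; P' -> P P' | ε; T' -> b T' | T d T' | ε

P, T are directly left-recursive.
For P: α = {P}, β = {b, c}. Rewrite as P → β P' and P' → α P' | ε.
For T: α = {b, T d}, β = {c, d, b S}. Rewrite as T → β T' and T' → α T' | ε.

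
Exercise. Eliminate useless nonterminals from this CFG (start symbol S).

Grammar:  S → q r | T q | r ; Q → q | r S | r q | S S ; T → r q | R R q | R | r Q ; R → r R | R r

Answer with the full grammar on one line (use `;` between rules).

Generating nonterminals: {Q, S, T}.
Reachable from S after that: {Q, S, T}.
Removed useless symbols: {R} and every production mentioning them.

S → q r | T q | r; Q → q | r S | r q | S S; T → r q | r Q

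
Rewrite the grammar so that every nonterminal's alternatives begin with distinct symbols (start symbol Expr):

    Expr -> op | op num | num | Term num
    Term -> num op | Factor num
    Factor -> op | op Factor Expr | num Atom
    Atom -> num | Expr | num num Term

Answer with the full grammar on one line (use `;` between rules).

Expr has alternatives sharing prefix 'op': factor to Expr → op Expr1 with Expr1 → ε | num.
Factor has alternatives sharing prefix 'op': factor to Factor → op Factor1 with Factor1 → ε | Factor Expr.
Atom has alternatives sharing prefix 'num': factor to Atom → num Atom1 with Atom1 → ε | num Term.

Expr -> num | Term num | op Expr1; Term -> num op | Factor num; Factor -> num Atom | op Factor1; Atom -> Expr | num Atom1; Expr1 -> ε | num; Factor1 -> ε | Factor Expr; Atom1 -> ε | num Term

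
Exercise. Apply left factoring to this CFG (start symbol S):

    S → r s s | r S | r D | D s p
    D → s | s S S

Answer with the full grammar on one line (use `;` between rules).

S has alternatives sharing prefix 'r': factor to S → r S' with S' → s s | S | D.
D has alternatives sharing prefix 's': factor to D → s D' with D' → ε | S S.

S → D s p | r S'; D → s D'; S' → s s | S | D; D' → ε | S S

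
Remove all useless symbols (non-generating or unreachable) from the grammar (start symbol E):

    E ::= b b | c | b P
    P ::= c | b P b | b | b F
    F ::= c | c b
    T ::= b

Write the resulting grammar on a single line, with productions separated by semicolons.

E ::= b b | c | b P; P ::= c | b P b | b | b F; F ::= c | c b

Generating nonterminals: {E, F, P, T}.
Reachable from E after that: {E, F, P}.
Removed useless symbols: {T} and every production mentioning them.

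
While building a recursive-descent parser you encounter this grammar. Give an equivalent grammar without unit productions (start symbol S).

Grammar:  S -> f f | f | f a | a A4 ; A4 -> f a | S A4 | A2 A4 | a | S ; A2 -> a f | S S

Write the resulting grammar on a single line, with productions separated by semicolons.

Unit pairs: A4 ⇒* {S}.
For every A with A ⇒* B via unit rules, add B's non-unit alternatives to A; then delete every rule of the form X → Y.

S -> f f | f | f a | a A4; A4 -> f a | S A4 | A2 A4 | a | f f | f | a A4; A2 -> a f | S S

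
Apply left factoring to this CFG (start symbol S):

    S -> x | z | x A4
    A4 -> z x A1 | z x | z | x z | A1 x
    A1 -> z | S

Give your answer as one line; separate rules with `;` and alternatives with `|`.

S -> z | x S'; A4 -> x z | A1 x | z A4'; A1 -> z | S; S' -> ε | A4; A4' -> ε | x A4''; A4'' -> A1 | ε

S has alternatives sharing prefix 'x': factor to S → x S' with S' → ε | A4.
A4 has alternatives sharing prefix 'z': factor to A4 → z A4' with A4' → x A1 | x | ε.
A4' has alternatives sharing prefix 'x': factor to A4' → x A4'' with A4'' → A1 | ε.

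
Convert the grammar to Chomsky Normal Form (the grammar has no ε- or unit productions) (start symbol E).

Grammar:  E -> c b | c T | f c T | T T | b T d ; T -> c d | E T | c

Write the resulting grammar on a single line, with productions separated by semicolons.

E -> X1 X2 | X1 T | X3 Y1 | T T | X2 Y2; T -> X1 X4 | E T | c; X1 -> c; X2 -> b; X3 -> f; X4 -> d; Y1 -> X1 T; Y2 -> T X4

Introduce a nonterminal for each terminal appearing in a rule of length ≥ 2: X1 → c, X2 → b, X3 → f, X4 → d.
Binarize each right-hand side of length ≥ 3 by chaining fresh nonterminals (Y1, Y2, …): affected rules were E → X3 X1 T; E → X2 T X4.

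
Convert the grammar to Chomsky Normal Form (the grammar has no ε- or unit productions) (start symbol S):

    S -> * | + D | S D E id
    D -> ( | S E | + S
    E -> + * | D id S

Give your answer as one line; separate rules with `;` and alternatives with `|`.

S -> * | X1 D | S Y1; D -> ( | S E | X1 S; E -> X1 X3 | D Y3; X1 -> +; X2 -> id; X3 -> *; Y1 -> D Y2; Y2 -> E X2; Y3 -> X2 S

Introduce a nonterminal for each terminal appearing in a rule of length ≥ 2: X1 → +, X2 → id, X3 → *.
Binarize each right-hand side of length ≥ 3 by chaining fresh nonterminals (Y1, Y2, …): affected rules were S → S D E X2; E → D X2 S.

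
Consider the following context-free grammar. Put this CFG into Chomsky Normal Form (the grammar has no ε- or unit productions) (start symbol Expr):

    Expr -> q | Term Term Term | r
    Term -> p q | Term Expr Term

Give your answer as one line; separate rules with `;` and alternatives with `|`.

Introduce a nonterminal for each terminal appearing in a rule of length ≥ 2: X1 → p, X2 → q.
Binarize each right-hand side of length ≥ 3 by chaining fresh nonterminals (Y1, Y2, …): affected rules were Expr → Term Term Term; Term → Term Expr Term.

Expr -> q | Term Y1 | r; Term -> X1 X2 | Term Y2; X1 -> p; X2 -> q; Y1 -> Term Term; Y2 -> Expr Term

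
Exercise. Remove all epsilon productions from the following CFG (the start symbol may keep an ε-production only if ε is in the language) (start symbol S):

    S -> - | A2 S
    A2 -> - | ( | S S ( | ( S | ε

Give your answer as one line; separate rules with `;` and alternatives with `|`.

The nullable symbols are {A2}.
ε ∉ L(G), so no ε-production is kept.

S -> - | A2 S; A2 -> - | ( | S S ( | ( S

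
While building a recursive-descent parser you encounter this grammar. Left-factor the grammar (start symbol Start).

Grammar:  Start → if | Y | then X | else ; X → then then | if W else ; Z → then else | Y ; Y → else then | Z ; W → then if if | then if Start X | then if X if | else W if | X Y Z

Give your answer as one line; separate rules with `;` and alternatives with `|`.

Start → if | Y | then X | else; X → then then | if W else; Z → then else | Y; Y → else then | Z; W → else W if | X Y Z | then if W1; W1 → if | Start X | X if

W has alternatives sharing prefix 'then if': factor to W → then if W1 with W1 → if | Start X | X if.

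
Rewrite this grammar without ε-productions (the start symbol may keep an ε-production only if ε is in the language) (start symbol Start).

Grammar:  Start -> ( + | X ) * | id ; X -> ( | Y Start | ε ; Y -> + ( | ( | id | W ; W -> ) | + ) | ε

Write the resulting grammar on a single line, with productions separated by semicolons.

The nullable symbols are {W, X, Y}.
ε ∉ L(G), so no ε-production is kept.
Expand every rule over subsets of its nullable positions: Start → X ) * gives X ) * | ) *. X → Y Start gives Y Start | Start.

Start -> ( + | X ) * | ) * | id; X -> ( | Y Start | Start; Y -> + ( | ( | id | W; W -> ) | + )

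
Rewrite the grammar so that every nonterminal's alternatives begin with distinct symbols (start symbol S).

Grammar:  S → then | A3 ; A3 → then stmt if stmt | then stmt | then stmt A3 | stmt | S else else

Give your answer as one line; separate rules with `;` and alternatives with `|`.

A3 has alternatives sharing prefix 'then stmt': factor to A3 → then stmt A3' with A3' → if stmt | ε | A3.

S → then | A3; A3 → stmt | S else else | then stmt A3'; A3' → if stmt | ε | A3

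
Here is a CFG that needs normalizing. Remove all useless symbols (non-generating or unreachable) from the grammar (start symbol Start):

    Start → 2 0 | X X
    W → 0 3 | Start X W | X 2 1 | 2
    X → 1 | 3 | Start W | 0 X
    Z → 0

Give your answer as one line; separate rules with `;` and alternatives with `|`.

Generating nonterminals: {Start, W, X, Z}.
Reachable from Start after that: {Start, W, X}.
Removed useless symbols: {Z} and every production mentioning them.

Start → 2 0 | X X; W → 0 3 | Start X W | X 2 1 | 2; X → 1 | 3 | Start W | 0 X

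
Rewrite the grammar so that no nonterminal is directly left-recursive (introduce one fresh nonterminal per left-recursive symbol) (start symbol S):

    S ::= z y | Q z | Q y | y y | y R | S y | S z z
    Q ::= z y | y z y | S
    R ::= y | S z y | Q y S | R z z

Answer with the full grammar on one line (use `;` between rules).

Left recursion appears on S, R.
For S: α = {y, z z}, β = {z y, Q z, Q y, y y, y R}. Rewrite as S → β S' and S' → α S' | ε.
For R: α = {z z}, β = {y, S z y, Q y S}. Rewrite as R → β R' and R' → α R' | ε.

S ::= z y S' | Q z S' | Q y S' | y y S' | y R S'; Q ::= z y | y z y | S; R ::= y R' | S z y R' | Q y S R'; S' ::= y S' | z z S' | eps; R' ::= z z R' | eps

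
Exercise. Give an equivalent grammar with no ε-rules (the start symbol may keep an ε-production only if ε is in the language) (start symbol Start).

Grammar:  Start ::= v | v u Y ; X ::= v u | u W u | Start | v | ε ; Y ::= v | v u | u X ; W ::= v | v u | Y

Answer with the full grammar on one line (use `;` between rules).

Nullable nonterminals: {X}.
ε ∉ L(G), so no ε-production is kept.
Add the nullable-subset variants: Y → u X gives u X | u.

Start ::= v | v u Y; X ::= v u | u W u | Start | v; Y ::= v | v u | u X | u; W ::= v | v u | Y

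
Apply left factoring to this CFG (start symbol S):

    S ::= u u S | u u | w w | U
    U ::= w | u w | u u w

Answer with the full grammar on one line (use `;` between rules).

S ::= w w | U | u u S'; U ::= w | u U'; S' ::= S | ε; U' ::= w | u w

S has alternatives sharing prefix 'u u': factor to S → u u S' with S' → S | ε.
U has alternatives sharing prefix 'u': factor to U → u U' with U' → w | u w.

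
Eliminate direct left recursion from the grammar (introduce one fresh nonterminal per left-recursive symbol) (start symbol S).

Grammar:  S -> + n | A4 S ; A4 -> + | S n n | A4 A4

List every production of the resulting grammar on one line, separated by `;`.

A4 is directly left-recursive.
For A4: α = {A4}, β = {+, S n n}. Rewrite as A4 → β A4' and A4' → α A4' | ε.

S -> + n | A4 S; A4 -> + A4' | S n n A4'; A4' -> A4 A4' | epsilon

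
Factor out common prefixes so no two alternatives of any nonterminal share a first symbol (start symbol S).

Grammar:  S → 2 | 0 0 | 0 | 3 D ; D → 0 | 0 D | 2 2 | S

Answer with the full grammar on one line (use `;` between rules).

S → 2 | 3 D | 0 S'; D → 2 2 | S | 0 D'; S' → 0 | ε; D' → ε | D

S has alternatives sharing prefix '0': factor to S → 0 S' with S' → 0 | ε.
D has alternatives sharing prefix '0': factor to D → 0 D' with D' → ε | D.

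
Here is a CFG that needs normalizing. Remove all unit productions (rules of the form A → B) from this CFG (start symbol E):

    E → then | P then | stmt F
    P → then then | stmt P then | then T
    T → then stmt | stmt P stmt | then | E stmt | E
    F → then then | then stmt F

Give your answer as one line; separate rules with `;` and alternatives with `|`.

Unit pairs: T ⇒* {E}.
Replace each nonterminal's rules with the union of the non-unit rules of every nonterminal it unit-derives.

E → then | P then | stmt F; P → then then | stmt P then | then T; T → then | P then | stmt F | then stmt | stmt P stmt | E stmt; F → then then | then stmt F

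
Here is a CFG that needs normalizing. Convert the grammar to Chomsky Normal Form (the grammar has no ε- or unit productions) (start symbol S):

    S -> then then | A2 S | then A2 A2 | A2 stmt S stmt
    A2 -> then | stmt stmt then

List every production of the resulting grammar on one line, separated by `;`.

Introduce a nonterminal for each terminal appearing in a rule of length ≥ 2: X1 → then, X2 → stmt.
Binarize each right-hand side of length ≥ 3 by chaining fresh nonterminals (Y1, Y2, …): affected rules were S → X1 A2 A2; S → A2 X2 S X2; A2 → X2 X2 X1.

S -> X1 X1 | A2 S | X1 Y1 | A2 Y2; A2 -> then | X2 Y4; X1 -> then; X2 -> stmt; Y1 -> A2 A2; Y2 -> X2 Y3; Y3 -> S X2; Y4 -> X2 X1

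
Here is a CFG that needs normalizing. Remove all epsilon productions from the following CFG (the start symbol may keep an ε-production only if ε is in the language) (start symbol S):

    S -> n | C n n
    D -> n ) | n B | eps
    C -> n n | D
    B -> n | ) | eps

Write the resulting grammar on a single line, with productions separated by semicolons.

The nullable symbols are {B, C, D}.
ε ∉ L(G), so no ε-production is kept.
Add the nullable-subset variants: S → C n n gives C n n | n n. D → n B gives n B | n.

S -> n | C n n | n n; D -> n ) | n B | n; C -> n n | D; B -> n | )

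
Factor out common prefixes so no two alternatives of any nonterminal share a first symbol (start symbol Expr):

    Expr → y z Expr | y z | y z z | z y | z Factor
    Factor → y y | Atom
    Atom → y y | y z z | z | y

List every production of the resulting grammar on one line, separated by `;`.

Expr → y z Expr1 | z Expr2; Factor → y y | Atom; Atom → z | y Atom1; Expr1 → Expr | eps | z; Expr2 → y | Factor; Atom1 → y | z z | eps

Expr has alternatives sharing prefix 'y z': factor to Expr → y z Expr1 with Expr1 → Expr | ε | z.
Expr has alternatives sharing prefix 'z': factor to Expr → z Expr2 with Expr2 → y | Factor.
Atom has alternatives sharing prefix 'y': factor to Atom → y Atom1 with Atom1 → y | z z | ε.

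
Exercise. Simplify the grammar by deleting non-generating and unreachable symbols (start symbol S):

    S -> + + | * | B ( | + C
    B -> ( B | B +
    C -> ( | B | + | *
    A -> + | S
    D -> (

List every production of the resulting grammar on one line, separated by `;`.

Generating nonterminals: {A, C, D, S}.
Reachable from S after that: {C, S}.
Removed useless symbols: {A, B, D} and every production mentioning them.

S -> + + | * | + C; C -> ( | + | *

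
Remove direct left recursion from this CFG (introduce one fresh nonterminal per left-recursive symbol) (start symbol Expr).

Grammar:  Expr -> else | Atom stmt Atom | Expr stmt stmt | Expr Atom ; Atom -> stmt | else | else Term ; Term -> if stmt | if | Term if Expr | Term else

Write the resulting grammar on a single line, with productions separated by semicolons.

Expr -> else Expr1 | Atom stmt Atom Expr1; Atom -> stmt | else | else Term; Term -> if stmt Term1 | if Term1; Expr1 -> stmt stmt Expr1 | Atom Expr1 | ε; Term1 -> if Expr Term1 | else Term1 | ε

Left recursion appears on Expr, Term.
For Expr: α = {stmt stmt, Atom}, β = {else, Atom stmt Atom}. Rewrite as Expr → β Expr1 and Expr1 → α Expr1 | ε.
For Term: α = {if Expr, else}, β = {if stmt, if}. Rewrite as Term → β Term1 and Term1 → α Term1 | ε.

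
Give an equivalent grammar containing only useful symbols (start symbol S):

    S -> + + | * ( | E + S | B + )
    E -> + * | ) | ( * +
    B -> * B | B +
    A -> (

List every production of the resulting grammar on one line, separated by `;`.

Generating nonterminals: {A, E, S}.
Reachable from S after that: {E, S}.
Removed useless symbols: {A, B} and every production mentioning them.

S -> + + | * ( | E + S; E -> + * | ) | ( * +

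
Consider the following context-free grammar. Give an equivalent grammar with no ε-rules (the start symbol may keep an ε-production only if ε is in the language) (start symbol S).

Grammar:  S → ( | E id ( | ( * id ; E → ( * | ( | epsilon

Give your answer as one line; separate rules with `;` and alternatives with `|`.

S → ( | E id ( | id ( | ( * id; E → ( * | (

Nullable set = {E}.
ε ∉ L(G), so no ε-production is kept.
Expand every rule over subsets of its nullable positions: S → E id ( gives E id ( | id (.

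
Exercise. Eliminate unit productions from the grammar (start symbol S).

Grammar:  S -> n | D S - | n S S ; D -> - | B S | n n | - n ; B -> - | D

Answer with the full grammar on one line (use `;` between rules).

S -> n | D S - | n S S; D -> - | B S | n n | - n; B -> - | B S | n n | - n

Unit pairs: B ⇒* {D}.
Replace each nonterminal's rules with the union of the non-unit rules of every nonterminal it unit-derives.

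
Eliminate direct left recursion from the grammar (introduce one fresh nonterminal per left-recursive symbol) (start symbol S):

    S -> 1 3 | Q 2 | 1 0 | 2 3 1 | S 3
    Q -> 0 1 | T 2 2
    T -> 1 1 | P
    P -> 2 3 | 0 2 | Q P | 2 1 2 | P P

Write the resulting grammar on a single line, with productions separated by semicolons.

Directly left-recursive nonterminals: S, P.
For S: α = {3}, β = {1 3, Q 2, 1 0, 2 3 1}. Rewrite as S → β S' and S' → α S' | ε.
For P: α = {P}, β = {2 3, 0 2, Q P, 2 1 2}. Rewrite as P → β P' and P' → α P' | ε.

S -> 1 3 S' | Q 2 S' | 1 0 S' | 2 3 1 S'; Q -> 0 1 | T 2 2; T -> 1 1 | P; P -> 2 3 P' | 0 2 P' | Q P P' | 2 1 2 P'; S' -> 3 S' | ε; P' -> P P' | ε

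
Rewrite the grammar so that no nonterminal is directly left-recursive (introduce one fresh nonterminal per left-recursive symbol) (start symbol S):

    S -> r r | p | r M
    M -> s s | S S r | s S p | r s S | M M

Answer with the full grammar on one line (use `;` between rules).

S -> r r | p | r M; M -> s s M' | S S r M' | s S p M' | r s S M'; M' -> M M' | ε

Left recursion appears on M.
For M: α = {M}, β = {s s, S S r, s S p, r s S}. Rewrite as M → β M' and M' → α M' | ε.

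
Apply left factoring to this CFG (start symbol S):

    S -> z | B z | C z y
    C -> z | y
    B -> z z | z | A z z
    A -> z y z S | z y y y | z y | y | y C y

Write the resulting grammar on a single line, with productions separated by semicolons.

S -> z | B z | C z y; C -> z | y; B -> A z z | z B'; A -> z y A' | y A''; B' -> z | ε; A' -> z S | y y | ε; A'' -> ε | C y

B has alternatives sharing prefix 'z': factor to B → z B' with B' → z | ε.
A has alternatives sharing prefix 'z y': factor to A → z y A' with A' → z S | y y | ε.
A has alternatives sharing prefix 'y': factor to A → y A'' with A'' → ε | C y.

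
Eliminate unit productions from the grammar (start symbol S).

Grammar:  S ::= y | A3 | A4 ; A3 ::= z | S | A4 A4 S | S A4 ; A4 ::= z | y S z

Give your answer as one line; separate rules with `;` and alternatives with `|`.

Unit pairs: A3 ⇒* {A4, S}; S ⇒* {A3, A4}.
For each unit pair (A, B), copy every non-unit production of B to A, then drop all unit productions.

S ::= z | y S z | y | A4 A4 S | S A4; A3 ::= z | y S z | y | A4 A4 S | S A4; A4 ::= z | y S z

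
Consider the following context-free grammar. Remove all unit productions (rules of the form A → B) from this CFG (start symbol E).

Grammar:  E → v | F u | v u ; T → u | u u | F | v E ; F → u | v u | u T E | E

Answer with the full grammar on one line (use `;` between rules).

Unit pairs: F ⇒* {E}; T ⇒* {E, F}.
Replace each nonterminal's rules with the union of the non-unit rules of every nonterminal it unit-derives.

E → v | F u | v u; T → v | F u | v u | u | u T E | u u | v E; F → v | F u | v u | u | u T E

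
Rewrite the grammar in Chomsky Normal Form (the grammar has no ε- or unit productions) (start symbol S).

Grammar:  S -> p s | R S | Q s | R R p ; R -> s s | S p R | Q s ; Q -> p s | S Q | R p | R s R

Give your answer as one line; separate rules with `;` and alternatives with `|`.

Introduce a nonterminal for each terminal appearing in a rule of length ≥ 2: X1 → p, X2 → s.
Binarize each right-hand side of length ≥ 3 by chaining fresh nonterminals (Y1, Y2, …): affected rules were S → R R X1; R → S X1 R; Q → R X2 R.

S -> X1 X2 | R S | Q X2 | R Y1; R -> X2 X2 | S Y2 | Q X2; Q -> X1 X2 | S Q | R X1 | R Y3; X1 -> p; X2 -> s; Y1 -> R X1; Y2 -> X1 R; Y3 -> X2 R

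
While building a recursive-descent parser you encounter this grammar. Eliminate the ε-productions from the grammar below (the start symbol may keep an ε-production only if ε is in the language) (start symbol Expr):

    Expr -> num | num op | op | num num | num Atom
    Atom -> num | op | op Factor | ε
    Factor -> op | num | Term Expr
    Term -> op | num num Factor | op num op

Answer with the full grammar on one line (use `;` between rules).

Expr -> num | num op | op | num num | num Atom; Atom -> num | op | op Factor; Factor -> op | num | Term Expr; Term -> op | num num Factor | op num op

Nullable set = {Atom}.
ε ∉ L(G), so no ε-production is kept.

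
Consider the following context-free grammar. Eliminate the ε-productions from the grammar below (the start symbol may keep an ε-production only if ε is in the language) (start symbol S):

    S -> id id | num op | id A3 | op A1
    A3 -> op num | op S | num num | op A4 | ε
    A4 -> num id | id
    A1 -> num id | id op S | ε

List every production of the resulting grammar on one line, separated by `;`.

Nullable nonterminals: {A1, A3}.
ε ∉ L(G), so no ε-production is kept.
Add the nullable-subset variants: S → id A3 gives id A3 | id. S → op A1 gives op A1 | op.

S -> id id | num op | id A3 | id | op A1 | op; A3 -> op num | op S | num num | op A4; A4 -> num id | id; A1 -> num id | id op S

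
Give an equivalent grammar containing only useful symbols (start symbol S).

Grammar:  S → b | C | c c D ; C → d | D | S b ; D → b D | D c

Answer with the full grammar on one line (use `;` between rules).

S → b | C; C → d | S b

Generating nonterminals: {C, S}.
Reachable from S after that: {C, S}.
Removed useless symbols: {D} and every production mentioning them.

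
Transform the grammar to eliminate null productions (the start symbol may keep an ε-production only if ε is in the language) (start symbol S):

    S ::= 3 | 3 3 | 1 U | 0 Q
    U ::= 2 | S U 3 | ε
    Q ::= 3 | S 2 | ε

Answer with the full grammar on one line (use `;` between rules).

Nullable set = {Q, U}.
ε ∉ L(G), so no ε-production is kept.
For each production, add variants omitting each subset of nullable occurrences: S → 1 U gives 1 U | 1. S → 0 Q gives 0 Q | 0. U → S U 3 gives S U 3 | S 3.

S ::= 3 | 3 3 | 1 U | 1 | 0 Q | 0; U ::= 2 | S U 3 | S 3; Q ::= 3 | S 2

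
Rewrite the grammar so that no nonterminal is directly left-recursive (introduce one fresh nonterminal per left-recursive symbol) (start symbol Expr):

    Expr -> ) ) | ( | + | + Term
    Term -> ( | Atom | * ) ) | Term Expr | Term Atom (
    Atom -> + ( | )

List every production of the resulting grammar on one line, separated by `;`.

Term is directly left-recursive.
For Term: α = {Expr, Atom (}, β = {(, Atom, * ) )}. Rewrite as Term → β Term1 and Term1 → α Term1 | ε.

Expr -> ) ) | ( | + | + Term; Term -> ( Term1 | Atom Term1 | * ) ) Term1; Atom -> + ( | ); Term1 -> Expr Term1 | Atom ( Term1 | eps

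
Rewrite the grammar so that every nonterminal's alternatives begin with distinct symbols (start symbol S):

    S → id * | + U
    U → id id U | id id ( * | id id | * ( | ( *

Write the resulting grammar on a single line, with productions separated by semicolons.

U has alternatives sharing prefix 'id id': factor to U → id id U' with U' → U | ( * | ε.

S → id * | + U; U → * ( | ( * | id id U'; U' → U | ( * | ε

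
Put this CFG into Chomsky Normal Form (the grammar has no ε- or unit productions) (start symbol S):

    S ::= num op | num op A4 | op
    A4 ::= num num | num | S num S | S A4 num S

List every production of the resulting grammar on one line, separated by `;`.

S ::= X1 X2 | X1 Y1 | op; A4 ::= X1 X1 | num | S Y2 | S Y3; X1 ::= num; X2 ::= op; Y1 ::= X2 A4; Y2 ::= X1 S; Y3 ::= A4 Y4; Y4 ::= X1 S

Introduce a nonterminal for each terminal appearing in a rule of length ≥ 2: X1 → num, X2 → op.
Binarize each right-hand side of length ≥ 3 by chaining fresh nonterminals (Y1, Y2, …): affected rules were S → X1 X2 A4; A4 → S X1 S; A4 → S A4 X1 S.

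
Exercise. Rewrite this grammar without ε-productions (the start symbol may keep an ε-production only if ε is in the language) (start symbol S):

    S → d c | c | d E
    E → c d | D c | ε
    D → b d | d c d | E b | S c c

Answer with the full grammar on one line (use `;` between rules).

Nullable nonterminals: {E}.
ε ∉ L(G), so no ε-production is kept.
Add the nullable-subset variants: S → d E gives d E | d. D → E b gives E b | b.

S → d c | c | d E | d; E → c d | D c; D → b d | d c d | E b | b | S c c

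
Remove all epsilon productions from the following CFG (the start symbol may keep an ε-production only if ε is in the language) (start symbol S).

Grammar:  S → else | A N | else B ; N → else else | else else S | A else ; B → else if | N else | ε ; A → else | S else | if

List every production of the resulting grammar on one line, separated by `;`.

Nullable nonterminals: {B}.
ε ∉ L(G), so no ε-production is kept.

S → else | A N | else B; N → else else | else else S | A else; B → else if | N else; A → else | S else | if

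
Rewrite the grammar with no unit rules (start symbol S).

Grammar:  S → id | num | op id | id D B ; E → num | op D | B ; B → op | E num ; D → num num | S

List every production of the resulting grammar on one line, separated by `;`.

S → id | num | op id | id D B; E → op | E num | num | op D; B → op | E num; D → id | num | op id | id D B | num num

Unit pairs: D ⇒* {S}; E ⇒* {B}.
For every A with A ⇒* B via unit rules, add B's non-unit alternatives to A; then delete every rule of the form X → Y.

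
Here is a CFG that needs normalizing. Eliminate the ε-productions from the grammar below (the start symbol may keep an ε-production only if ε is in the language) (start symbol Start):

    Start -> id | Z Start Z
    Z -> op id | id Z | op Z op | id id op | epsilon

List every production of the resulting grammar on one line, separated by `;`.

Start -> id | Z Start Z | Z Start | Start Z; Z -> op id | id Z | id | op Z op | op op | id id op

Nullable nonterminals: {Z}.
ε ∉ L(G), so no ε-production is kept.
For each production, add variants omitting each subset of nullable occurrences: Start → Z Start Z gives Z Start Z | Z Start | Start Z. Z → id Z gives id Z | id. Z → op Z op gives op Z op | op op.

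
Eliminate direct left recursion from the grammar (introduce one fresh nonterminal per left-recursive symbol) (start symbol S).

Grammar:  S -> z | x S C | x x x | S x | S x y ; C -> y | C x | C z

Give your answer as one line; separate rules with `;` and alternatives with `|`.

S -> z S' | x S C S' | x x x S'; C -> y C'; S' -> x S' | x y S' | ε; C' -> x C' | z C' | ε

Left recursion appears on S, C.
For S: α = {x, x y}, β = {z, x S C, x x x}. Rewrite as S → β S' and S' → α S' | ε.
For C: α = {x, z}, β = {y}. Rewrite as C → β C' and C' → α C' | ε.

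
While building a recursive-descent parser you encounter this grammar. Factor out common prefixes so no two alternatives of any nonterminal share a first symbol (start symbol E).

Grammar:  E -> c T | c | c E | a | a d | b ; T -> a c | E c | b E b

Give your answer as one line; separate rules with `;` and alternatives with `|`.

E has alternatives sharing prefix 'c': factor to E → c E' with E' → T | ε | E.
E has alternatives sharing prefix 'a': factor to E → a E'' with E'' → ε | d.

E -> b | c E' | a E''; T -> a c | E c | b E b; E' -> T | ε | E; E'' -> ε | d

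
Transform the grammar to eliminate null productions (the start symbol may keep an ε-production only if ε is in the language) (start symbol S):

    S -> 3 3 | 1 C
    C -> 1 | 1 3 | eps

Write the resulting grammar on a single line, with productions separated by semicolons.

S -> 3 3 | 1 C | 1; C -> 1 | 1 3

Nullable set = {C}.
ε ∉ L(G), so no ε-production is kept.
Expand every rule over subsets of its nullable positions: S → 1 C gives 1 C | 1.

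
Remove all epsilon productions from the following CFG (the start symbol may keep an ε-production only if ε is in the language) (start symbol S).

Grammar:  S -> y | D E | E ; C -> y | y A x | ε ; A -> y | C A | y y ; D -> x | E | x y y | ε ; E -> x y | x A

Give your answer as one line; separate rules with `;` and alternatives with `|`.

S -> y | D E | E; C -> y | y A x; A -> y | C A | y y; D -> x | E | x y y; E -> x y | x A

Nullable set = {C, D}.
ε ∉ L(G), so no ε-production is kept.
For each production, add variants omitting each subset of nullable occurrences: S → D E gives D E | E.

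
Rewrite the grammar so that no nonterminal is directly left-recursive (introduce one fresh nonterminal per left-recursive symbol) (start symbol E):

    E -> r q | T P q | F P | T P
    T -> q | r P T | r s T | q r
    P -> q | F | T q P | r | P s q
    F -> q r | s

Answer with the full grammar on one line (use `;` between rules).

Left recursion appears on P.
For P: α = {s q}, β = {q, F, T q P, r}. Rewrite as P → β P' and P' → α P' | ε.

E -> r q | T P q | F P | T P; T -> q | r P T | r s T | q r; P -> q P' | F P' | T q P P' | r P'; F -> q r | s; P' -> s q P' | ε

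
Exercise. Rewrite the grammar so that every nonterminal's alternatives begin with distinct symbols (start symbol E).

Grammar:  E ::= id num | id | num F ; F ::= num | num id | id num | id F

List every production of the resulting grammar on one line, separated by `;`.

E has alternatives sharing prefix 'id': factor to E → id E' with E' → num | ε.
F has alternatives sharing prefix 'num': factor to F → num F' with F' → ε | id.
F has alternatives sharing prefix 'id': factor to F → id F'' with F'' → num | F.

E ::= num F | id E'; F ::= num F' | id F''; E' ::= num | ε; F' ::= ε | id; F'' ::= num | F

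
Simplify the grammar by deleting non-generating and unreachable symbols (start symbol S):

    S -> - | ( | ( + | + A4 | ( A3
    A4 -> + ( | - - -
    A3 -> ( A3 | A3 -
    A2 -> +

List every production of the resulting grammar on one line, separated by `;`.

Generating nonterminals: {A2, A4, S}.
Reachable from S after that: {A4, S}.
Removed useless symbols: {A2, A3} and every production mentioning them.

S -> - | ( | ( + | + A4; A4 -> + ( | - - -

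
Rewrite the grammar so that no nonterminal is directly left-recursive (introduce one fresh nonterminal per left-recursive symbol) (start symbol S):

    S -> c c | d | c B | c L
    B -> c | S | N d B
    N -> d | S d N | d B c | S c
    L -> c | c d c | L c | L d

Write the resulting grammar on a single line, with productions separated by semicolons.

Directly left-recursive nonterminal: L.
For L: α = {c, d}, β = {c, c d c}. Rewrite as L → β L' and L' → α L' | ε.

S -> c c | d | c B | c L; B -> c | S | N d B; N -> d | S d N | d B c | S c; L -> c L' | c d c L'; L' -> c L' | d L' | ε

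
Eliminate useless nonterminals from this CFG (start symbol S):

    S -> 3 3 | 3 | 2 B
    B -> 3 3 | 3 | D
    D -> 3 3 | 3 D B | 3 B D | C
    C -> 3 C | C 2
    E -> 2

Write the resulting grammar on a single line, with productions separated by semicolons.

Generating nonterminals: {B, D, E, S}.
Reachable from S after that: {B, D, S}.
Removed useless symbols: {C, E} and every production mentioning them.

S -> 3 3 | 3 | 2 B; B -> 3 3 | 3 | D; D -> 3 3 | 3 D B | 3 B D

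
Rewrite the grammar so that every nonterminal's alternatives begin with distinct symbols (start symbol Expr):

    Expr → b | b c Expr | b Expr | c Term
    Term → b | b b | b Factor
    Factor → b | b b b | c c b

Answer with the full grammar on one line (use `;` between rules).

Expr has alternatives sharing prefix 'b': factor to Expr → b Expr1 with Expr1 → ε | c Expr | Expr.
Term has alternatives sharing prefix 'b': factor to Term → b Term1 with Term1 → ε | b | Factor.
Factor has alternatives sharing prefix 'b': factor to Factor → b Factor1 with Factor1 → ε | b b.

Expr → c Term | b Expr1; Term → b Term1; Factor → c c b | b Factor1; Expr1 → ε | c Expr | Expr; Term1 → ε | b | Factor; Factor1 → ε | b b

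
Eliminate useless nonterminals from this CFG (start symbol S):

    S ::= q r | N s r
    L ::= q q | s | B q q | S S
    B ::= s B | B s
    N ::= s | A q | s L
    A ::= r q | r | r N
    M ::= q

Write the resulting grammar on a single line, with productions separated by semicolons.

S ::= q r | N s r; L ::= q q | s | S S; N ::= s | A q | s L; A ::= r q | r | r N

Generating nonterminals: {A, L, M, N, S}.
Reachable from S after that: {A, L, N, S}.
Removed useless symbols: {B, M} and every production mentioning them.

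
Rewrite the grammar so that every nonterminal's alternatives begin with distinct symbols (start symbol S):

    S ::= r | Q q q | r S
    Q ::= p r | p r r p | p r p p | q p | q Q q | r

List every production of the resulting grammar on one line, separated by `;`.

S ::= Q q q | r S'; Q ::= r | p r Q' | q Q''; S' ::= eps | S; Q' ::= eps | r p | p p; Q'' ::= p | Q q

S has alternatives sharing prefix 'r': factor to S → r S' with S' → ε | S.
Q has alternatives sharing prefix 'p r': factor to Q → p r Q' with Q' → ε | r p | p p.
Q has alternatives sharing prefix 'q': factor to Q → q Q'' with Q'' → p | Q q.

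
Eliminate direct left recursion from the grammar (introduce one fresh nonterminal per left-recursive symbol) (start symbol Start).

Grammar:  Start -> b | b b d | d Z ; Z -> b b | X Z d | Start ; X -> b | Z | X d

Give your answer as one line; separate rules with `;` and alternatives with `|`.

Start -> b | b b d | d Z; Z -> b b | X Z d | Start; X -> b X1 | Z X1; X1 -> d X1 | ε

Left recursion appears on X.
For X: α = {d}, β = {b, Z}. Rewrite as X → β X1 and X1 → α X1 | ε.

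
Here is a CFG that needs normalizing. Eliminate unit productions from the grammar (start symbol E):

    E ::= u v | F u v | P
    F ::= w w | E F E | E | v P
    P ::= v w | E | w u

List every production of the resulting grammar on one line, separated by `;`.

E ::= u v | F u v | v w | w u; F ::= u v | F u v | w w | E F E | v P | v w | w u; P ::= u v | F u v | v w | w u

Unit pairs: E ⇒* {P}; F ⇒* {E, P}; P ⇒* {E}.
For every A with A ⇒* B via unit rules, add B's non-unit alternatives to A; then delete every rule of the form X → Y.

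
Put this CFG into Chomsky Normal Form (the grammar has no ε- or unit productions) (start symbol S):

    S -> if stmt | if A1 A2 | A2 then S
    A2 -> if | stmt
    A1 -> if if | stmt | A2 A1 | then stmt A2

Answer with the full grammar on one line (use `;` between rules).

S -> X1 X2 | X1 Y1 | A2 Y2; A2 -> if | stmt; A1 -> X1 X1 | stmt | A2 A1 | X3 Y3; X1 -> if; X2 -> stmt; X3 -> then; Y1 -> A1 A2; Y2 -> X3 S; Y3 -> X2 A2

Introduce a nonterminal for each terminal appearing in a rule of length ≥ 2: X1 → if, X2 → stmt, X3 → then.
Binarize each right-hand side of length ≥ 3 by chaining fresh nonterminals (Y1, Y2, …): affected rules were S → X1 A1 A2; S → A2 X3 S; A1 → X3 X2 A2.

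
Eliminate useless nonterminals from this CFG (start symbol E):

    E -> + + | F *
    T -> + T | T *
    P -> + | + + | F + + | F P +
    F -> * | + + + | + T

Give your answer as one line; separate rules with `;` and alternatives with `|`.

E -> + + | F *; F -> * | + + +

Generating nonterminals: {E, F, P}.
Reachable from E after that: {E, F}.
Removed useless symbols: {P, T} and every production mentioning them.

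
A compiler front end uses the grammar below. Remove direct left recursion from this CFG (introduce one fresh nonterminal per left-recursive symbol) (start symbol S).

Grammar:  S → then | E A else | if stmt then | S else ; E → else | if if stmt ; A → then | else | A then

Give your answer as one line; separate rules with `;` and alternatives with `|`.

S → then S' | E A else S' | if stmt then S'; E → else | if if stmt; A → then A' | else A'; S' → else S' | ε; A' → then A' | ε

Directly left-recursive nonterminals: S, A.
For S: α = {else}, β = {then, E A else, if stmt then}. Rewrite as S → β S' and S' → α S' | ε.
For A: α = {then}, β = {then, else}. Rewrite as A → β A' and A' → α A' | ε.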